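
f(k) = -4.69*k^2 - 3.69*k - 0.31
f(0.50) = -3.33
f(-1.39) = -4.24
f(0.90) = -7.43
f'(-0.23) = -1.53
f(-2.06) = -12.61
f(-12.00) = -631.39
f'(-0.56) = 1.56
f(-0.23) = 0.29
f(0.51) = -3.41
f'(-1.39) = 9.35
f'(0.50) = -8.38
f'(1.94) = -21.89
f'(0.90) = -12.13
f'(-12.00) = 108.87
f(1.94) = -25.12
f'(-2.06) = 15.63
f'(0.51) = -8.47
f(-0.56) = 0.29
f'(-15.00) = 137.01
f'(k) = -9.38*k - 3.69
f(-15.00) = -1000.21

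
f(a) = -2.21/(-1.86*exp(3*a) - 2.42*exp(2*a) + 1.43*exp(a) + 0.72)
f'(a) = -2.21*(5.58*exp(3*a) + 4.84*exp(2*a) - 1.43*exp(a))/(-1.86*exp(3*a) - 2.42*exp(2*a) + 1.43*exp(a) + 0.72)^2 = (-12.3318*exp(2*a) - 10.6964*exp(a) + 3.1603)*exp(a)/(1.86*exp(3*a) + 2.42*exp(2*a) - 1.43*exp(a) - 0.72)^2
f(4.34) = 0.00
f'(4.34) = -0.00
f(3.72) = 0.00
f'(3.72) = -0.00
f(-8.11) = -3.07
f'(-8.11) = 0.00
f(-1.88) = -2.52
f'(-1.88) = 0.25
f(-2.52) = -2.70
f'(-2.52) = 0.27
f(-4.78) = -3.02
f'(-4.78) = 0.05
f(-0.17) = 2.42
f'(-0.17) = -14.82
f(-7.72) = -3.07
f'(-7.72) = 0.00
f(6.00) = 0.00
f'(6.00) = 0.00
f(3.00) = 0.00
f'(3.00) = 0.00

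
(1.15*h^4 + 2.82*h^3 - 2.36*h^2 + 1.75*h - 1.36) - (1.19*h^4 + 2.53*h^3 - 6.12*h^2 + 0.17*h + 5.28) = -0.04*h^4 + 0.29*h^3 + 3.76*h^2 + 1.58*h - 6.64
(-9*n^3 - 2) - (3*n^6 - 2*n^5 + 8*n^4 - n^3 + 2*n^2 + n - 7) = -3*n^6 + 2*n^5 - 8*n^4 - 8*n^3 - 2*n^2 - n + 5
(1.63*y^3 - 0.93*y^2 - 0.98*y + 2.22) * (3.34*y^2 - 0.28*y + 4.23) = 5.4442*y^5 - 3.5626*y^4 + 3.8821*y^3 + 3.7553*y^2 - 4.767*y + 9.3906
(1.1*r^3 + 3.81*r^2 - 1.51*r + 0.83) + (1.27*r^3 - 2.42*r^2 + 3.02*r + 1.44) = 2.37*r^3 + 1.39*r^2 + 1.51*r + 2.27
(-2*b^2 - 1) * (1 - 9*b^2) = 18*b^4 + 7*b^2 - 1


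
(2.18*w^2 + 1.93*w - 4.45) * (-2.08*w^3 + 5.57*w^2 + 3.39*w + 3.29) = -4.5344*w^5 + 8.1282*w^4 + 27.3963*w^3 - 11.0716*w^2 - 8.7358*w - 14.6405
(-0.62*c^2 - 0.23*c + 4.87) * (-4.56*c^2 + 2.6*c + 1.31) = 2.8272*c^4 - 0.5632*c^3 - 23.6174*c^2 + 12.3607*c + 6.3797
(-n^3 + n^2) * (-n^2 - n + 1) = n^5 - 2*n^3 + n^2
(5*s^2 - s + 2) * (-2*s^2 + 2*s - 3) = -10*s^4 + 12*s^3 - 21*s^2 + 7*s - 6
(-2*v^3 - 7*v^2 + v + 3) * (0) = 0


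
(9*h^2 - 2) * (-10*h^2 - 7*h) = -90*h^4 - 63*h^3 + 20*h^2 + 14*h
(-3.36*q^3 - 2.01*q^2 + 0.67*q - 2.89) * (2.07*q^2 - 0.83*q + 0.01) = -6.9552*q^5 - 1.3719*q^4 + 3.0216*q^3 - 6.5585*q^2 + 2.4054*q - 0.0289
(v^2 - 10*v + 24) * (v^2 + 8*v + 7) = v^4 - 2*v^3 - 49*v^2 + 122*v + 168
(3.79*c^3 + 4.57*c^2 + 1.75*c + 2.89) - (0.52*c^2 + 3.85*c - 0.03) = 3.79*c^3 + 4.05*c^2 - 2.1*c + 2.92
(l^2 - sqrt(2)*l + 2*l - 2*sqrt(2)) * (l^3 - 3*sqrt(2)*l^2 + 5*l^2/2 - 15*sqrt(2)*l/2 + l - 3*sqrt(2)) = l^5 - 4*sqrt(2)*l^4 + 9*l^4/2 - 18*sqrt(2)*l^3 + 12*l^3 - 24*sqrt(2)*l^2 + 29*l^2 - 8*sqrt(2)*l + 36*l + 12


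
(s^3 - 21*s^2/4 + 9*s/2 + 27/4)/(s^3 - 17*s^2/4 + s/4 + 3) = (s^2 - 6*s + 9)/(s^2 - 5*s + 4)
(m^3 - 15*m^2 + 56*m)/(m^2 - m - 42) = m*(m - 8)/(m + 6)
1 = 1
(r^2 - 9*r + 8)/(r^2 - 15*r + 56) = (r - 1)/(r - 7)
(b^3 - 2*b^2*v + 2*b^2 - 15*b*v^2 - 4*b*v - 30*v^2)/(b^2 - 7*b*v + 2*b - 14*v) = (-b^2 + 2*b*v + 15*v^2)/(-b + 7*v)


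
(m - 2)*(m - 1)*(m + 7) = m^3 + 4*m^2 - 19*m + 14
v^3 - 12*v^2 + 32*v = v*(v - 8)*(v - 4)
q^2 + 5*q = q*(q + 5)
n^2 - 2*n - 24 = (n - 6)*(n + 4)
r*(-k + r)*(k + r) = -k^2*r + r^3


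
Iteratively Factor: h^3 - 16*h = (h + 4)*(h^2 - 4*h) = (h - 4)*(h + 4)*(h)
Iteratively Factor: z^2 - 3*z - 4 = (z + 1)*(z - 4)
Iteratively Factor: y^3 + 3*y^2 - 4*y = (y - 1)*(y^2 + 4*y) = y*(y - 1)*(y + 4)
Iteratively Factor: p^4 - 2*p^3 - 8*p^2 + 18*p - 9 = (p - 1)*(p^3 - p^2 - 9*p + 9) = (p - 1)*(p + 3)*(p^2 - 4*p + 3) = (p - 1)^2*(p + 3)*(p - 3)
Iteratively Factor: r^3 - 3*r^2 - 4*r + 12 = (r + 2)*(r^2 - 5*r + 6) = (r - 3)*(r + 2)*(r - 2)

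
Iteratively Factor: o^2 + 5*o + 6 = (o + 3)*(o + 2)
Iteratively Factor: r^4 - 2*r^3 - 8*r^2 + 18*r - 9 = (r + 3)*(r^3 - 5*r^2 + 7*r - 3) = (r - 1)*(r + 3)*(r^2 - 4*r + 3) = (r - 3)*(r - 1)*(r + 3)*(r - 1)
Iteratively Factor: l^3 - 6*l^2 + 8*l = (l - 2)*(l^2 - 4*l) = l*(l - 2)*(l - 4)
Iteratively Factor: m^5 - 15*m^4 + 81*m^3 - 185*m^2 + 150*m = (m - 5)*(m^4 - 10*m^3 + 31*m^2 - 30*m) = m*(m - 5)*(m^3 - 10*m^2 + 31*m - 30) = m*(m - 5)*(m - 3)*(m^2 - 7*m + 10) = m*(m - 5)^2*(m - 3)*(m - 2)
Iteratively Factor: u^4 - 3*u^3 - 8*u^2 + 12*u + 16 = (u + 1)*(u^3 - 4*u^2 - 4*u + 16) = (u - 2)*(u + 1)*(u^2 - 2*u - 8) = (u - 4)*(u - 2)*(u + 1)*(u + 2)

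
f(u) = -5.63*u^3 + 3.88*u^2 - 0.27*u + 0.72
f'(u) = -16.89*u^2 + 7.76*u - 0.27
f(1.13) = -2.75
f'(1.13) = -13.07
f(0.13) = 0.74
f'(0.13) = 0.45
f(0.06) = 0.72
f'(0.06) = 0.13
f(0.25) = 0.81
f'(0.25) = 0.61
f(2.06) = -32.59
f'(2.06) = -55.96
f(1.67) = -15.13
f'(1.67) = -34.42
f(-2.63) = 130.69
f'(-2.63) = -137.51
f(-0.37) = 1.64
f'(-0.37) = -5.45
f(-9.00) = 4421.70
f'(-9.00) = -1438.20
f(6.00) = -1077.30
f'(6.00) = -561.75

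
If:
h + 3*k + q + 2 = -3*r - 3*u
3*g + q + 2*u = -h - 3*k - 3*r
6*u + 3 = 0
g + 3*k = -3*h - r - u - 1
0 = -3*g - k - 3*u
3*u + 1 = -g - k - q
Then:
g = 1/2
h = -5/16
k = 0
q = 0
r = -1/16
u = -1/2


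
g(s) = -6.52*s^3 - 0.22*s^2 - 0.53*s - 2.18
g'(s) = -19.56*s^2 - 0.44*s - 0.53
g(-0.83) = 1.84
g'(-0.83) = -13.64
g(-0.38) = -1.65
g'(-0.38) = -3.19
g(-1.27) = 11.49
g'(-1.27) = -31.52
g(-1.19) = 9.13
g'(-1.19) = -27.71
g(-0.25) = -1.96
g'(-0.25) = -1.64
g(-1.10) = 6.81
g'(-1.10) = -23.71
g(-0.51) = -1.10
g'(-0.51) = -5.39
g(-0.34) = -1.77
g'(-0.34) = -2.64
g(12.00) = -11306.78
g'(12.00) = -2822.45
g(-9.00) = 4737.85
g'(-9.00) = -1580.93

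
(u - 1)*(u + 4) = u^2 + 3*u - 4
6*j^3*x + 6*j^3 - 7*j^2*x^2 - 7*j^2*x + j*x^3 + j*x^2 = (-6*j + x)*(-j + x)*(j*x + j)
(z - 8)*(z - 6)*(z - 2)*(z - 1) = z^4 - 17*z^3 + 92*z^2 - 172*z + 96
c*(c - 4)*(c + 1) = c^3 - 3*c^2 - 4*c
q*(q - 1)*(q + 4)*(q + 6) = q^4 + 9*q^3 + 14*q^2 - 24*q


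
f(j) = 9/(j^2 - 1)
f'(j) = -18*j/(j^2 - 1)^2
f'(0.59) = -24.99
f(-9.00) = 0.11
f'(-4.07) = 0.30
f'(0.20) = -3.91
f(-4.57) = 0.45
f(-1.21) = 19.39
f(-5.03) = 0.37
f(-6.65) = 0.21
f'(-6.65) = 0.06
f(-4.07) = 0.58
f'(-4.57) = 0.21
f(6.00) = 0.26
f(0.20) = -9.38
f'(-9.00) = 0.03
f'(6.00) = -0.09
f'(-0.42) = 11.15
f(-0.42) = -10.93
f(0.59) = -13.81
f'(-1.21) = 101.12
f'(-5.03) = 0.15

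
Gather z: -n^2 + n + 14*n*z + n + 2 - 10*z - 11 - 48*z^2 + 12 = -n^2 + 2*n - 48*z^2 + z*(14*n - 10) + 3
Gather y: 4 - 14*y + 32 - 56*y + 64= 100 - 70*y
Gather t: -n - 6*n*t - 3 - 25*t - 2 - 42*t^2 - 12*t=-n - 42*t^2 + t*(-6*n - 37) - 5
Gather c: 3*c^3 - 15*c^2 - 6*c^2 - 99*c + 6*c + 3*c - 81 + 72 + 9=3*c^3 - 21*c^2 - 90*c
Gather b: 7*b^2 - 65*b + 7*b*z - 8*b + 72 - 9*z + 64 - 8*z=7*b^2 + b*(7*z - 73) - 17*z + 136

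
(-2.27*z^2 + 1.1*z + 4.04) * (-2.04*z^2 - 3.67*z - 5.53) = 4.6308*z^4 + 6.0869*z^3 + 0.2745*z^2 - 20.9098*z - 22.3412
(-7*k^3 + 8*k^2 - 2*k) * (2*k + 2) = -14*k^4 + 2*k^3 + 12*k^2 - 4*k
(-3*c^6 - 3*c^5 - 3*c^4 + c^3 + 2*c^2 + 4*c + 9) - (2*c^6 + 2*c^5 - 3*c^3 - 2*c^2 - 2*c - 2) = -5*c^6 - 5*c^5 - 3*c^4 + 4*c^3 + 4*c^2 + 6*c + 11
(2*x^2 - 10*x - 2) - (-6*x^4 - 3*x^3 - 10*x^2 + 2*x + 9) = 6*x^4 + 3*x^3 + 12*x^2 - 12*x - 11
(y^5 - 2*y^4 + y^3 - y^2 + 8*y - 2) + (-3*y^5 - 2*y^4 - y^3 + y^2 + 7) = -2*y^5 - 4*y^4 + 8*y + 5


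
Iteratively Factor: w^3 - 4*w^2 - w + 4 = (w + 1)*(w^2 - 5*w + 4) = (w - 4)*(w + 1)*(w - 1)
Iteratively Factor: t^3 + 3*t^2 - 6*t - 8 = (t - 2)*(t^2 + 5*t + 4) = (t - 2)*(t + 4)*(t + 1)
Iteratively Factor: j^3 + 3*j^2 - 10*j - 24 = (j + 4)*(j^2 - j - 6) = (j + 2)*(j + 4)*(j - 3)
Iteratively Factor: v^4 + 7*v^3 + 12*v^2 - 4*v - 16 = (v - 1)*(v^3 + 8*v^2 + 20*v + 16) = (v - 1)*(v + 2)*(v^2 + 6*v + 8) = (v - 1)*(v + 2)*(v + 4)*(v + 2)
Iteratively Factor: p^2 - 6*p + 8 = (p - 2)*(p - 4)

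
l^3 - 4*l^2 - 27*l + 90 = (l - 6)*(l - 3)*(l + 5)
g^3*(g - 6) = g^4 - 6*g^3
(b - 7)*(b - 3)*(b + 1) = b^3 - 9*b^2 + 11*b + 21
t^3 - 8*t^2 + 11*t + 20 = (t - 5)*(t - 4)*(t + 1)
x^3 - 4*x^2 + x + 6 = (x - 3)*(x - 2)*(x + 1)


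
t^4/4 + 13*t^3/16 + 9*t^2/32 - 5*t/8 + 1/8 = (t/4 + 1/2)*(t - 1/2)*(t - 1/4)*(t + 2)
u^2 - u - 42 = (u - 7)*(u + 6)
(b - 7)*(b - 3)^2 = b^3 - 13*b^2 + 51*b - 63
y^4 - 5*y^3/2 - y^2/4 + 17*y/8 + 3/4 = (y - 2)*(y - 3/2)*(y + 1/2)^2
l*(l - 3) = l^2 - 3*l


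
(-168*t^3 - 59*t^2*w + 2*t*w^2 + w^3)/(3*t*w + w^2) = -56*t^2/w - t + w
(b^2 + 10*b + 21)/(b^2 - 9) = (b + 7)/(b - 3)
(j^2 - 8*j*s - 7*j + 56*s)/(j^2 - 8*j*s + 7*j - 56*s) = (j - 7)/(j + 7)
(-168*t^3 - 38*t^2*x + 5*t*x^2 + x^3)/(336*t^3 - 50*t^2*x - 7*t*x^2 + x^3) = (4*t + x)/(-8*t + x)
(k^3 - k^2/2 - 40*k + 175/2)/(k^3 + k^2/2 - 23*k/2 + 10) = (k^2 + 2*k - 35)/(k^2 + 3*k - 4)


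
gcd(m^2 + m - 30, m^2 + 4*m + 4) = 1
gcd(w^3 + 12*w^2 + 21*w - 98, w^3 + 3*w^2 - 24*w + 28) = w^2 + 5*w - 14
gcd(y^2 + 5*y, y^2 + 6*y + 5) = y + 5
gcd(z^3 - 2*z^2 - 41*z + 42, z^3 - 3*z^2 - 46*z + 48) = z^2 + 5*z - 6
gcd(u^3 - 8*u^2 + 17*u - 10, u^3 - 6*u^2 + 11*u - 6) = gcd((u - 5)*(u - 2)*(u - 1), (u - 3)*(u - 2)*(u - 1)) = u^2 - 3*u + 2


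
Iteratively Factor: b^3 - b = (b - 1)*(b^2 + b) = (b - 1)*(b + 1)*(b)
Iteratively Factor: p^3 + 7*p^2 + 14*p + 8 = (p + 1)*(p^2 + 6*p + 8) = (p + 1)*(p + 4)*(p + 2)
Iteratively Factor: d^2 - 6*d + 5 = (d - 5)*(d - 1)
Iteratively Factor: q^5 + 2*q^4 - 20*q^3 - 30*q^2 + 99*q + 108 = (q - 3)*(q^4 + 5*q^3 - 5*q^2 - 45*q - 36) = (q - 3)*(q + 3)*(q^3 + 2*q^2 - 11*q - 12) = (q - 3)*(q + 1)*(q + 3)*(q^2 + q - 12) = (q - 3)^2*(q + 1)*(q + 3)*(q + 4)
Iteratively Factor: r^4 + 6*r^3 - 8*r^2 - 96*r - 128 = (r + 2)*(r^3 + 4*r^2 - 16*r - 64) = (r + 2)*(r + 4)*(r^2 - 16) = (r - 4)*(r + 2)*(r + 4)*(r + 4)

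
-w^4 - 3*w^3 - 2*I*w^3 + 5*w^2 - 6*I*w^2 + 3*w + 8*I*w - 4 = (w + 4)*(w + I)*(-I*w + 1)*(-I*w + I)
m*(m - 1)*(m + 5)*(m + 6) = m^4 + 10*m^3 + 19*m^2 - 30*m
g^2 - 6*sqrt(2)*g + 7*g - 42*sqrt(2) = (g + 7)*(g - 6*sqrt(2))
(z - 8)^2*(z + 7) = z^3 - 9*z^2 - 48*z + 448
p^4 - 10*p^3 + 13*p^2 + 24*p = p*(p - 8)*(p - 3)*(p + 1)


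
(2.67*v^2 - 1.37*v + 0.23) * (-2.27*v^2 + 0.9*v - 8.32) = -6.0609*v^4 + 5.5129*v^3 - 23.9695*v^2 + 11.6054*v - 1.9136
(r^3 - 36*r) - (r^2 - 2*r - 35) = r^3 - r^2 - 34*r + 35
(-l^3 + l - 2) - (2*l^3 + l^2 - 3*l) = -3*l^3 - l^2 + 4*l - 2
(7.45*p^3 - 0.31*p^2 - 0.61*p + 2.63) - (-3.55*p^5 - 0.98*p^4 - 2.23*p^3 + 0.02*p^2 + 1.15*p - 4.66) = 3.55*p^5 + 0.98*p^4 + 9.68*p^3 - 0.33*p^2 - 1.76*p + 7.29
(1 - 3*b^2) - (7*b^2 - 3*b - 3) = -10*b^2 + 3*b + 4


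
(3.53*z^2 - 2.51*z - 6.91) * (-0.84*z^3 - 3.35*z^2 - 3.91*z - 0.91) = -2.9652*z^5 - 9.7171*z^4 + 0.410600000000001*z^3 + 29.7503*z^2 + 29.3022*z + 6.2881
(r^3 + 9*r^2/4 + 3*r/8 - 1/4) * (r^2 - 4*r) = r^5 - 7*r^4/4 - 69*r^3/8 - 7*r^2/4 + r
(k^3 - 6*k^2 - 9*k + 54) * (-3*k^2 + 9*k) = -3*k^5 + 27*k^4 - 27*k^3 - 243*k^2 + 486*k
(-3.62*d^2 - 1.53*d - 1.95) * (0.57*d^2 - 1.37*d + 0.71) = -2.0634*d^4 + 4.0873*d^3 - 1.5856*d^2 + 1.5852*d - 1.3845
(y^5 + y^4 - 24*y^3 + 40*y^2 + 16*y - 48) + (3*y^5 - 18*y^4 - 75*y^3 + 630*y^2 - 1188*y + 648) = 4*y^5 - 17*y^4 - 99*y^3 + 670*y^2 - 1172*y + 600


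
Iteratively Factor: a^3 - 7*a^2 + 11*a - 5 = (a - 5)*(a^2 - 2*a + 1) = (a - 5)*(a - 1)*(a - 1)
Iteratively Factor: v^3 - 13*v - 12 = (v - 4)*(v^2 + 4*v + 3) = (v - 4)*(v + 1)*(v + 3)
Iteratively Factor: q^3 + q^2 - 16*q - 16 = (q + 1)*(q^2 - 16) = (q - 4)*(q + 1)*(q + 4)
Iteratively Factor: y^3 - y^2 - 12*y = (y - 4)*(y^2 + 3*y) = y*(y - 4)*(y + 3)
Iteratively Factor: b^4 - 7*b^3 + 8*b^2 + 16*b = (b - 4)*(b^3 - 3*b^2 - 4*b) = b*(b - 4)*(b^2 - 3*b - 4) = b*(b - 4)^2*(b + 1)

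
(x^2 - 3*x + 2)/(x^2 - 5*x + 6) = (x - 1)/(x - 3)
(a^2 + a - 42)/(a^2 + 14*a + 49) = (a - 6)/(a + 7)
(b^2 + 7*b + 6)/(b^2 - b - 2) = (b + 6)/(b - 2)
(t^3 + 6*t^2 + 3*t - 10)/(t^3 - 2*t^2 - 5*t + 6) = (t + 5)/(t - 3)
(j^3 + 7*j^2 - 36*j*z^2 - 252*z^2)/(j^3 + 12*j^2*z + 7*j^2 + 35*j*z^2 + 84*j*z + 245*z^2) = (j^2 - 36*z^2)/(j^2 + 12*j*z + 35*z^2)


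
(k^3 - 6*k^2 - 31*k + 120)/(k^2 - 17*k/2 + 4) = 2*(k^2 + 2*k - 15)/(2*k - 1)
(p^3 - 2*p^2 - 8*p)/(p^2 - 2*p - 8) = p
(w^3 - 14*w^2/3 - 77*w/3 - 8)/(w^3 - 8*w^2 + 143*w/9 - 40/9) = 3*(3*w^3 - 14*w^2 - 77*w - 24)/(9*w^3 - 72*w^2 + 143*w - 40)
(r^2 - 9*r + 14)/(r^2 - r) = (r^2 - 9*r + 14)/(r*(r - 1))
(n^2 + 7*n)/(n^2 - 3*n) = (n + 7)/(n - 3)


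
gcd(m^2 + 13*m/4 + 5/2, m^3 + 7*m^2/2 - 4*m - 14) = m + 2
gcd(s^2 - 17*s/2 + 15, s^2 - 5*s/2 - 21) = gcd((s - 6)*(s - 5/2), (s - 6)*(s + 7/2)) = s - 6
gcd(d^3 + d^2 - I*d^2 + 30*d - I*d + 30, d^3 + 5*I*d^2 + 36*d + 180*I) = d^2 - I*d + 30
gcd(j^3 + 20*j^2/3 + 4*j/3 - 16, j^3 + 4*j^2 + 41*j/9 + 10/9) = j + 2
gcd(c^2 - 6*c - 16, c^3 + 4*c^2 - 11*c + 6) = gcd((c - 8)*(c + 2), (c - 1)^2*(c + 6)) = 1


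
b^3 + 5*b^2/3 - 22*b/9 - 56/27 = (b - 4/3)*(b + 2/3)*(b + 7/3)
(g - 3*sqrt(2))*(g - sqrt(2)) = g^2 - 4*sqrt(2)*g + 6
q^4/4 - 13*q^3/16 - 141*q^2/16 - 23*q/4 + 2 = (q/4 + 1)*(q - 8)*(q - 1/4)*(q + 1)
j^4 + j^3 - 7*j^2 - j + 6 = (j - 2)*(j - 1)*(j + 1)*(j + 3)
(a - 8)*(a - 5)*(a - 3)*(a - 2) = a^4 - 18*a^3 + 111*a^2 - 278*a + 240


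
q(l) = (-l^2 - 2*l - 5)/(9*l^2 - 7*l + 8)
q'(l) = (7 - 18*l)*(-l^2 - 2*l - 5)/(9*l^2 - 7*l + 8)^2 + (-2*l - 2)/(9*l^2 - 7*l + 8) = (25*l^2 + 74*l - 51)/(81*l^4 - 126*l^3 + 193*l^2 - 112*l + 64)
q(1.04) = -0.78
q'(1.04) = 0.48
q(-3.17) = -0.07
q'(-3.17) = -0.00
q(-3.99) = -0.07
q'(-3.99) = 0.00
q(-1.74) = -0.10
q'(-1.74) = -0.05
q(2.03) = -0.43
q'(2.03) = 0.21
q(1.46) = -0.59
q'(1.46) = 0.38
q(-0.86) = -0.19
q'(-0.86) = -0.22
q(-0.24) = -0.45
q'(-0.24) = -0.65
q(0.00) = -0.62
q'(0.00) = -0.80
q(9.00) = -0.15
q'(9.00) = 0.01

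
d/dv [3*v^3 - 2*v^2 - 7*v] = 9*v^2 - 4*v - 7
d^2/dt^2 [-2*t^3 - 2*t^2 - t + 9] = -12*t - 4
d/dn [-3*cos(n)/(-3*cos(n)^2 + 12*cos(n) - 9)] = (cos(n)^2 - 3)*sin(n)/((cos(n) - 3)^2*(cos(n) - 1)^2)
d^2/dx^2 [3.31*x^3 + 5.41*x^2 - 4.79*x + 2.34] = 19.86*x + 10.82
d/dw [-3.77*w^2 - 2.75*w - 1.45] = -7.54*w - 2.75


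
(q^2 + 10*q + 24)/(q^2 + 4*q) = (q + 6)/q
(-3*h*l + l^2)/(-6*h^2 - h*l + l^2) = l/(2*h + l)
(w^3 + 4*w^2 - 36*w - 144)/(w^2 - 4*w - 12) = (w^2 + 10*w + 24)/(w + 2)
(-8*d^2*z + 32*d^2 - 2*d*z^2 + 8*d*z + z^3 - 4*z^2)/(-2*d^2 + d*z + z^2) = (-4*d*z + 16*d + z^2 - 4*z)/(-d + z)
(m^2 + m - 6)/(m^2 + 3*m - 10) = (m + 3)/(m + 5)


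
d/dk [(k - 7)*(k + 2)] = 2*k - 5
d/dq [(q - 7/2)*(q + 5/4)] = 2*q - 9/4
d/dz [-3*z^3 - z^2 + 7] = z*(-9*z - 2)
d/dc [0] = 0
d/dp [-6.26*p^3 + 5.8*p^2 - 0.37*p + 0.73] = -18.78*p^2 + 11.6*p - 0.37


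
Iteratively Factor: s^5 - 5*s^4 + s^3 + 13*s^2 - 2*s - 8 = (s - 4)*(s^4 - s^3 - 3*s^2 + s + 2) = (s - 4)*(s + 1)*(s^3 - 2*s^2 - s + 2) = (s - 4)*(s + 1)^2*(s^2 - 3*s + 2) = (s - 4)*(s - 1)*(s + 1)^2*(s - 2)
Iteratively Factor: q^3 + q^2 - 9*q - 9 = (q - 3)*(q^2 + 4*q + 3) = (q - 3)*(q + 1)*(q + 3)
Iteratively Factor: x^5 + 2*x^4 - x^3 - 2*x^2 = (x - 1)*(x^4 + 3*x^3 + 2*x^2) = x*(x - 1)*(x^3 + 3*x^2 + 2*x) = x^2*(x - 1)*(x^2 + 3*x + 2) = x^2*(x - 1)*(x + 2)*(x + 1)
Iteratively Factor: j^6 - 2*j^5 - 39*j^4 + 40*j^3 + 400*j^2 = (j - 5)*(j^5 + 3*j^4 - 24*j^3 - 80*j^2) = (j - 5)*(j + 4)*(j^4 - j^3 - 20*j^2) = (j - 5)*(j + 4)^2*(j^3 - 5*j^2) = j*(j - 5)*(j + 4)^2*(j^2 - 5*j) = j*(j - 5)^2*(j + 4)^2*(j)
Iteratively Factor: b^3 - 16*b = (b)*(b^2 - 16) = b*(b - 4)*(b + 4)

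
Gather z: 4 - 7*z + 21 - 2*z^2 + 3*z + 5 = -2*z^2 - 4*z + 30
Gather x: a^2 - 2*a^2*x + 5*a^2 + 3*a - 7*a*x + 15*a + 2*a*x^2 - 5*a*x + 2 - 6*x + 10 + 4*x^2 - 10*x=6*a^2 + 18*a + x^2*(2*a + 4) + x*(-2*a^2 - 12*a - 16) + 12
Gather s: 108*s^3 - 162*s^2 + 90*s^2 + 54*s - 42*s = 108*s^3 - 72*s^2 + 12*s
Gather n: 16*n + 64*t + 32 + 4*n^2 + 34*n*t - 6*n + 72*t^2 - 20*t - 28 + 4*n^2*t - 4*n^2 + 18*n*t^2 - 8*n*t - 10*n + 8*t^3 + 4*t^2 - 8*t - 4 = 4*n^2*t + n*(18*t^2 + 26*t) + 8*t^3 + 76*t^2 + 36*t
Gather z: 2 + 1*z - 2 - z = 0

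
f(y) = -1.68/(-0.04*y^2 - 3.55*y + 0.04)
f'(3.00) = -0.05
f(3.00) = 0.15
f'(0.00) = -3727.50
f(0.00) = -42.00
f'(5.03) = -0.02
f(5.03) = 0.09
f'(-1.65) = -0.17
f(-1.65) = -0.29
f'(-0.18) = -12.93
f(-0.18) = -2.48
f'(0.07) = -137.15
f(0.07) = 8.05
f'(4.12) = -0.03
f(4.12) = 0.11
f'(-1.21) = -0.32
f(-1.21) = -0.39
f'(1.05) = -0.44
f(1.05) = 0.45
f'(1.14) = -0.37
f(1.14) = 0.41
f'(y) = -1.68*(0.08*y + 3.55)/(-0.04*y^2 - 3.55*y + 0.04)^2 = (-0.1344*y - 5.964)/(0.04*y^2 + 3.55*y - 0.04)^2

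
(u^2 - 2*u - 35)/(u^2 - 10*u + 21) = (u + 5)/(u - 3)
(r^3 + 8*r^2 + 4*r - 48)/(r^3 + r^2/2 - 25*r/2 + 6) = 2*(r^2 + 4*r - 12)/(2*r^2 - 7*r + 3)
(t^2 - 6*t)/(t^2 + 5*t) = (t - 6)/(t + 5)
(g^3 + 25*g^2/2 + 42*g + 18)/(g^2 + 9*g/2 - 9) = (2*g^2 + 13*g + 6)/(2*g - 3)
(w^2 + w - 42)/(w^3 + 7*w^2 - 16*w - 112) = (w - 6)/(w^2 - 16)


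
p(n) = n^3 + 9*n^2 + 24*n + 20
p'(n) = 3*n^2 + 18*n + 24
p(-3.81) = 3.90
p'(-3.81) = -1.03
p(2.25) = 130.95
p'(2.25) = 79.69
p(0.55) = 36.09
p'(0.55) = 34.81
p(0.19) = 24.89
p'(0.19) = 27.53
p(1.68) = 90.46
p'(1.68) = 62.71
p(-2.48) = 0.58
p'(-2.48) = -2.19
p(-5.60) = -7.78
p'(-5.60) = 17.28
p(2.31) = 135.79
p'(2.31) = 81.59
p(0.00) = 20.00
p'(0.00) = 24.00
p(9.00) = 1694.00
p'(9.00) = 429.00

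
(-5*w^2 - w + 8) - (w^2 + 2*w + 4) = -6*w^2 - 3*w + 4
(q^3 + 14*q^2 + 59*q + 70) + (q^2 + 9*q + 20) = q^3 + 15*q^2 + 68*q + 90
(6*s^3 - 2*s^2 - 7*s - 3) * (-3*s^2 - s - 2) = -18*s^5 + 11*s^3 + 20*s^2 + 17*s + 6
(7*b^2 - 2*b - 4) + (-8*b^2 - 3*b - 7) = -b^2 - 5*b - 11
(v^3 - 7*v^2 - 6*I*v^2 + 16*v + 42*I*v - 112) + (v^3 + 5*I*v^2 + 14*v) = 2*v^3 - 7*v^2 - I*v^2 + 30*v + 42*I*v - 112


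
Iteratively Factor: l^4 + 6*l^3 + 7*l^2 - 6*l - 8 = (l + 4)*(l^3 + 2*l^2 - l - 2) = (l - 1)*(l + 4)*(l^2 + 3*l + 2) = (l - 1)*(l + 2)*(l + 4)*(l + 1)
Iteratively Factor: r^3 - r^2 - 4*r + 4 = (r - 2)*(r^2 + r - 2) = (r - 2)*(r - 1)*(r + 2)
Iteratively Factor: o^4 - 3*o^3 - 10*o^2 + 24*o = (o - 4)*(o^3 + o^2 - 6*o) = (o - 4)*(o + 3)*(o^2 - 2*o) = o*(o - 4)*(o + 3)*(o - 2)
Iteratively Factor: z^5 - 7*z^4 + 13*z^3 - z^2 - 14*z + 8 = (z + 1)*(z^4 - 8*z^3 + 21*z^2 - 22*z + 8) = (z - 1)*(z + 1)*(z^3 - 7*z^2 + 14*z - 8) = (z - 4)*(z - 1)*(z + 1)*(z^2 - 3*z + 2) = (z - 4)*(z - 2)*(z - 1)*(z + 1)*(z - 1)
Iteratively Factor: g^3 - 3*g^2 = (g)*(g^2 - 3*g) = g^2*(g - 3)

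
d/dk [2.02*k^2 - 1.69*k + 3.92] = 4.04*k - 1.69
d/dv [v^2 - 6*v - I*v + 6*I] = 2*v - 6 - I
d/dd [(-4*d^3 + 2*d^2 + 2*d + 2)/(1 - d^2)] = 2*(2*d^4 - 5*d^2 + 4*d + 1)/(d^4 - 2*d^2 + 1)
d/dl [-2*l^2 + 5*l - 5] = 5 - 4*l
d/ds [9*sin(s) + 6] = 9*cos(s)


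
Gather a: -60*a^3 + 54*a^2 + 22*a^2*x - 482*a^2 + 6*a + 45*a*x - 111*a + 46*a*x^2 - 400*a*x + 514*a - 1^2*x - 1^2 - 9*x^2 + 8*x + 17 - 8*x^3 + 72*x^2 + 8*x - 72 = -60*a^3 + a^2*(22*x - 428) + a*(46*x^2 - 355*x + 409) - 8*x^3 + 63*x^2 + 15*x - 56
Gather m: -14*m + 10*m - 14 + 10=-4*m - 4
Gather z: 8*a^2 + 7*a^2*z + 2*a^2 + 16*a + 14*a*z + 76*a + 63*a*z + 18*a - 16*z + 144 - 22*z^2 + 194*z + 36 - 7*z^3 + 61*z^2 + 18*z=10*a^2 + 110*a - 7*z^3 + 39*z^2 + z*(7*a^2 + 77*a + 196) + 180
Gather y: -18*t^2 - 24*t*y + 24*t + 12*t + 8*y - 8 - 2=-18*t^2 + 36*t + y*(8 - 24*t) - 10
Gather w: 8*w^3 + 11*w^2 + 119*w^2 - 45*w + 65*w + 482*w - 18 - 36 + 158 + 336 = 8*w^3 + 130*w^2 + 502*w + 440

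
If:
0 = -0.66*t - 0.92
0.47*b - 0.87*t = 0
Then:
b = -2.58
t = -1.39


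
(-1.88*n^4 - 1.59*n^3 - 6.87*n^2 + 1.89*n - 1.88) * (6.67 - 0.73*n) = 1.3724*n^5 - 11.3789*n^4 - 5.5902*n^3 - 47.2026*n^2 + 13.9787*n - 12.5396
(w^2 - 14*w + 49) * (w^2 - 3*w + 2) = w^4 - 17*w^3 + 93*w^2 - 175*w + 98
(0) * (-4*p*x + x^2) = 0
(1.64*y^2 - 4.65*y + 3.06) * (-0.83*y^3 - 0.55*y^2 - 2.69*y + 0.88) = -1.3612*y^5 + 2.9575*y^4 - 4.3939*y^3 + 12.2687*y^2 - 12.3234*y + 2.6928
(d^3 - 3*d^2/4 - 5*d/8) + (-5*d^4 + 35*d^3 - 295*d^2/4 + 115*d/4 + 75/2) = -5*d^4 + 36*d^3 - 149*d^2/2 + 225*d/8 + 75/2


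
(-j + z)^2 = j^2 - 2*j*z + z^2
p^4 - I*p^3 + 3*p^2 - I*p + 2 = (p - 2*I)*(p - I)*(p + I)^2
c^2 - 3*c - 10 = (c - 5)*(c + 2)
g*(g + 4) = g^2 + 4*g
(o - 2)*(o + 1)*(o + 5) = o^3 + 4*o^2 - 7*o - 10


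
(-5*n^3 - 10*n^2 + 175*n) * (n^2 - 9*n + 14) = -5*n^5 + 35*n^4 + 195*n^3 - 1715*n^2 + 2450*n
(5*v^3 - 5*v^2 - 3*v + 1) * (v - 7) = 5*v^4 - 40*v^3 + 32*v^2 + 22*v - 7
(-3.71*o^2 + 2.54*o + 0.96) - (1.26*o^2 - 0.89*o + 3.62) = -4.97*o^2 + 3.43*o - 2.66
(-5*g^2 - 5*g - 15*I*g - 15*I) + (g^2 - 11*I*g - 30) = -4*g^2 - 5*g - 26*I*g - 30 - 15*I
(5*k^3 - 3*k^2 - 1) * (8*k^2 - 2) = 40*k^5 - 24*k^4 - 10*k^3 - 2*k^2 + 2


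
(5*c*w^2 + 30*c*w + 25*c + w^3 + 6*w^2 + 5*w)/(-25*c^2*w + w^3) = (w^2 + 6*w + 5)/(w*(-5*c + w))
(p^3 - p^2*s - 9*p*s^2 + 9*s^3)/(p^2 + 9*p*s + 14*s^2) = (p^3 - p^2*s - 9*p*s^2 + 9*s^3)/(p^2 + 9*p*s + 14*s^2)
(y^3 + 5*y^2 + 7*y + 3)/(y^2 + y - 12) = (y^3 + 5*y^2 + 7*y + 3)/(y^2 + y - 12)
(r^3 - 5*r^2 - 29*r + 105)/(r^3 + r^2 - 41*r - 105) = (r - 3)/(r + 3)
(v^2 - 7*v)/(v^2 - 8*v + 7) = v/(v - 1)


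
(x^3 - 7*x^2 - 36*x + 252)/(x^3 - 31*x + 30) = (x^2 - 13*x + 42)/(x^2 - 6*x + 5)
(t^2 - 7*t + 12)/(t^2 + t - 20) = (t - 3)/(t + 5)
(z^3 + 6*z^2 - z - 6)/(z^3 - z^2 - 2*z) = (z^2 + 5*z - 6)/(z*(z - 2))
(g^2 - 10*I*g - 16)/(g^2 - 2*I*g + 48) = (g - 2*I)/(g + 6*I)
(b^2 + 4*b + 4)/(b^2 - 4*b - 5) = (b^2 + 4*b + 4)/(b^2 - 4*b - 5)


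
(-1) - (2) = -3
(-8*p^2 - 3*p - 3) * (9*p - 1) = -72*p^3 - 19*p^2 - 24*p + 3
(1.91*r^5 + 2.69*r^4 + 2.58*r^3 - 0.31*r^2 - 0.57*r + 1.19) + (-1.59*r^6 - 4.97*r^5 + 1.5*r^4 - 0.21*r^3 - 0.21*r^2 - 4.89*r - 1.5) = -1.59*r^6 - 3.06*r^5 + 4.19*r^4 + 2.37*r^3 - 0.52*r^2 - 5.46*r - 0.31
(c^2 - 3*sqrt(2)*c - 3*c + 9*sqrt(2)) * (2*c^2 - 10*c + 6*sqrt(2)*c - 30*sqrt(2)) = 2*c^4 - 16*c^3 - 6*c^2 + 288*c - 540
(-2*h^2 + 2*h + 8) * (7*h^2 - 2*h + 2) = -14*h^4 + 18*h^3 + 48*h^2 - 12*h + 16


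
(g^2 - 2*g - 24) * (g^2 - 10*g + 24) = g^4 - 12*g^3 + 20*g^2 + 192*g - 576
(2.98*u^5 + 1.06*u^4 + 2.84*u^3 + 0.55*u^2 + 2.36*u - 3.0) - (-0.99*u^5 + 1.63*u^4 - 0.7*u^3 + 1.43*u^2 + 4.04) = 3.97*u^5 - 0.57*u^4 + 3.54*u^3 - 0.88*u^2 + 2.36*u - 7.04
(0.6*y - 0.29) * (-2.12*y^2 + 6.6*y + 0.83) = -1.272*y^3 + 4.5748*y^2 - 1.416*y - 0.2407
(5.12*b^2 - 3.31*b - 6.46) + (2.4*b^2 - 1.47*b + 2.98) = 7.52*b^2 - 4.78*b - 3.48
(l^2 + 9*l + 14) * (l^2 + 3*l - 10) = l^4 + 12*l^3 + 31*l^2 - 48*l - 140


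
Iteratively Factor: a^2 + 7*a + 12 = (a + 3)*(a + 4)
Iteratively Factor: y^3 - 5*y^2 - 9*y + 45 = (y + 3)*(y^2 - 8*y + 15) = (y - 3)*(y + 3)*(y - 5)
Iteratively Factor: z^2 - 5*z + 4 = (z - 1)*(z - 4)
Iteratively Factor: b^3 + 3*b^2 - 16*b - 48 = (b + 4)*(b^2 - b - 12) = (b - 4)*(b + 4)*(b + 3)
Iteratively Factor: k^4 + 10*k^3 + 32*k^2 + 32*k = (k + 4)*(k^3 + 6*k^2 + 8*k) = k*(k + 4)*(k^2 + 6*k + 8) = k*(k + 2)*(k + 4)*(k + 4)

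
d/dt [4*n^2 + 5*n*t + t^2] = 5*n + 2*t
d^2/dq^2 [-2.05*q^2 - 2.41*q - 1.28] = -4.10000000000000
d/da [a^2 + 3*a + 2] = 2*a + 3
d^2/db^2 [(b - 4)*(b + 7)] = 2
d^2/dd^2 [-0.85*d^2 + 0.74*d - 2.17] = -1.70000000000000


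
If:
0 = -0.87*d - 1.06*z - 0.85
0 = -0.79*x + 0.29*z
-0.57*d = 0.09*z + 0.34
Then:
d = -0.54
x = -0.13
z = -0.36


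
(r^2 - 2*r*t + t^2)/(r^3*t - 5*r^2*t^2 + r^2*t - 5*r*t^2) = (r^2 - 2*r*t + t^2)/(r*t*(r^2 - 5*r*t + r - 5*t))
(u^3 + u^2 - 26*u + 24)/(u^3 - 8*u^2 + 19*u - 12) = (u + 6)/(u - 3)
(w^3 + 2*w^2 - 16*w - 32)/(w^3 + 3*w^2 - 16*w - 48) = (w + 2)/(w + 3)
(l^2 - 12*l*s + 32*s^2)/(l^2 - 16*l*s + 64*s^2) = (-l + 4*s)/(-l + 8*s)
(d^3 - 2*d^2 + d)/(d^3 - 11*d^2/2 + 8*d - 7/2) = 2*d/(2*d - 7)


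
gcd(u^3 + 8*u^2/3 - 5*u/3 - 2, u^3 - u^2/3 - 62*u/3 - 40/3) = u + 2/3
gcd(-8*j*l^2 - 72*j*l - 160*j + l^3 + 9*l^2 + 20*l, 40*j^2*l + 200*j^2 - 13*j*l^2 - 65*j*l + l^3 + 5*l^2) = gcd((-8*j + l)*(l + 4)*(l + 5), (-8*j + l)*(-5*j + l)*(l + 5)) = 8*j*l + 40*j - l^2 - 5*l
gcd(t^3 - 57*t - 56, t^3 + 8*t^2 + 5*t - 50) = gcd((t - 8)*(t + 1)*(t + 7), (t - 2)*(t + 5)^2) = 1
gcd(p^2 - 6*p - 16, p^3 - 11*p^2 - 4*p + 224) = p - 8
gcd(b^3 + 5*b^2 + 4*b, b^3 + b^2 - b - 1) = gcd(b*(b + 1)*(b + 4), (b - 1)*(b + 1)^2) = b + 1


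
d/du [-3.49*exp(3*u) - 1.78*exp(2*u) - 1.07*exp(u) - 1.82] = (-10.47*exp(2*u) - 3.56*exp(u) - 1.07)*exp(u)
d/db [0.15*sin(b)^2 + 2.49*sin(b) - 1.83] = (0.3*sin(b) + 2.49)*cos(b)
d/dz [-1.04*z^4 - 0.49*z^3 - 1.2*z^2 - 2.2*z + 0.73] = -4.16*z^3 - 1.47*z^2 - 2.4*z - 2.2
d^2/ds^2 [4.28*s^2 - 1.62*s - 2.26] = 8.56000000000000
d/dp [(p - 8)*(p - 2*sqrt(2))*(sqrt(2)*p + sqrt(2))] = 3*sqrt(2)*p^2 - 14*sqrt(2)*p - 8*p - 8*sqrt(2) + 28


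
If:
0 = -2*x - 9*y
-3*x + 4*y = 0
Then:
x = 0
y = 0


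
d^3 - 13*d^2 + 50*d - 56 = (d - 7)*(d - 4)*(d - 2)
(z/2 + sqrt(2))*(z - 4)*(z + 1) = z^3/2 - 3*z^2/2 + sqrt(2)*z^2 - 3*sqrt(2)*z - 2*z - 4*sqrt(2)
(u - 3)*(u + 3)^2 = u^3 + 3*u^2 - 9*u - 27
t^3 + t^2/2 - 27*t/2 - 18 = (t - 4)*(t + 3/2)*(t + 3)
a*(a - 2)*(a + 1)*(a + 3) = a^4 + 2*a^3 - 5*a^2 - 6*a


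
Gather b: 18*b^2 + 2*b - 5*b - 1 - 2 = 18*b^2 - 3*b - 3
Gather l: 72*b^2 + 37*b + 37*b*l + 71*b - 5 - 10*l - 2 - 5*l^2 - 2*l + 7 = 72*b^2 + 108*b - 5*l^2 + l*(37*b - 12)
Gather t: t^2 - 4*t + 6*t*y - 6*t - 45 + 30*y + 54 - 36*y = t^2 + t*(6*y - 10) - 6*y + 9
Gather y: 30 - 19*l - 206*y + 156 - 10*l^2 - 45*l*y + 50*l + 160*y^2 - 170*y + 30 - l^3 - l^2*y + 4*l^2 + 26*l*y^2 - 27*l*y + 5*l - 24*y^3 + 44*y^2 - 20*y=-l^3 - 6*l^2 + 36*l - 24*y^3 + y^2*(26*l + 204) + y*(-l^2 - 72*l - 396) + 216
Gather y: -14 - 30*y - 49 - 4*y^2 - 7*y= -4*y^2 - 37*y - 63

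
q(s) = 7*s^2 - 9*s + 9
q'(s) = 14*s - 9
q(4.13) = 91.23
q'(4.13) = 48.82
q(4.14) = 91.72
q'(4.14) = 48.96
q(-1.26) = 31.45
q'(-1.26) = -26.64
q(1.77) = 15.00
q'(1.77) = 15.78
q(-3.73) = 139.96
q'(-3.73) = -61.22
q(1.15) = 7.91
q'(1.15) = 7.10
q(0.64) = 6.11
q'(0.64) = -0.04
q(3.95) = 82.67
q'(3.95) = 46.30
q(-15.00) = 1719.00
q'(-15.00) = -219.00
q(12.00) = 909.00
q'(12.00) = 159.00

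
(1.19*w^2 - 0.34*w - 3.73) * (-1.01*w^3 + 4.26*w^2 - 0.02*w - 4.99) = -1.2019*w^5 + 5.4128*w^4 + 2.2951*w^3 - 21.8211*w^2 + 1.7712*w + 18.6127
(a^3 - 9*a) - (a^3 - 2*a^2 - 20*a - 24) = 2*a^2 + 11*a + 24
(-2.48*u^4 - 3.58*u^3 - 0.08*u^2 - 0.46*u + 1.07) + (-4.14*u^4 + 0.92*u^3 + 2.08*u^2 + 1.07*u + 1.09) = -6.62*u^4 - 2.66*u^3 + 2.0*u^2 + 0.61*u + 2.16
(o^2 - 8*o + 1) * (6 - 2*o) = -2*o^3 + 22*o^2 - 50*o + 6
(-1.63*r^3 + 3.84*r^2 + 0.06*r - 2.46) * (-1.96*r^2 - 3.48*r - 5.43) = 3.1948*r^5 - 1.854*r^4 - 4.6299*r^3 - 16.2384*r^2 + 8.235*r + 13.3578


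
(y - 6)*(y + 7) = y^2 + y - 42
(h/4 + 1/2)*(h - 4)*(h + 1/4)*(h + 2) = h^4/4 + h^3/16 - 3*h^2 - 19*h/4 - 1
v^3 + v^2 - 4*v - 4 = (v - 2)*(v + 1)*(v + 2)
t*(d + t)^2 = d^2*t + 2*d*t^2 + t^3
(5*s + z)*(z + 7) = 5*s*z + 35*s + z^2 + 7*z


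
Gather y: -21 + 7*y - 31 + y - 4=8*y - 56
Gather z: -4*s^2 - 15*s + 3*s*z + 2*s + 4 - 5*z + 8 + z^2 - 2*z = -4*s^2 - 13*s + z^2 + z*(3*s - 7) + 12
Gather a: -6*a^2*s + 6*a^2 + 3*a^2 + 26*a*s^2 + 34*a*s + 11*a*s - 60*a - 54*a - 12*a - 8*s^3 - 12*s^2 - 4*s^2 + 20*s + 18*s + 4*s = a^2*(9 - 6*s) + a*(26*s^2 + 45*s - 126) - 8*s^3 - 16*s^2 + 42*s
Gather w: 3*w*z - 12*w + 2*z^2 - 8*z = w*(3*z - 12) + 2*z^2 - 8*z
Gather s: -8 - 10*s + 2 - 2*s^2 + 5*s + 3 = -2*s^2 - 5*s - 3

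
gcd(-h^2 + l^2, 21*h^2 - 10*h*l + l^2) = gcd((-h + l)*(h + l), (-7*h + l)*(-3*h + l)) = 1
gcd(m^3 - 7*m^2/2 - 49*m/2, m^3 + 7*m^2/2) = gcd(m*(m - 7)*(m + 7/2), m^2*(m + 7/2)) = m^2 + 7*m/2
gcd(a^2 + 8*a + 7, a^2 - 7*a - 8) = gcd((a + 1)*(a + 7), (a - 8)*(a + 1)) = a + 1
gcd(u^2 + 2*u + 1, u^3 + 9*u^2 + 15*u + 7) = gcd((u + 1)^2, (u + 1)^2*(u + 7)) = u^2 + 2*u + 1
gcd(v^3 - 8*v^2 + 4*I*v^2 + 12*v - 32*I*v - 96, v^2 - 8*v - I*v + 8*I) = v - 8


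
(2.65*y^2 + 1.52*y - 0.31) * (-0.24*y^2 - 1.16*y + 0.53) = -0.636*y^4 - 3.4388*y^3 - 0.2843*y^2 + 1.1652*y - 0.1643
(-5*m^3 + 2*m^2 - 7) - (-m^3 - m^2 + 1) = -4*m^3 + 3*m^2 - 8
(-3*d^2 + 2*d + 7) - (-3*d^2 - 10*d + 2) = 12*d + 5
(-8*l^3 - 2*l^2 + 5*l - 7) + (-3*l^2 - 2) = -8*l^3 - 5*l^2 + 5*l - 9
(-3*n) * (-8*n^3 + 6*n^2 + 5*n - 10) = 24*n^4 - 18*n^3 - 15*n^2 + 30*n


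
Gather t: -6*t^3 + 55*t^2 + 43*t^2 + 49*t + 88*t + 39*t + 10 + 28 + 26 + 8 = -6*t^3 + 98*t^2 + 176*t + 72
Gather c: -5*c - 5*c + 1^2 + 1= 2 - 10*c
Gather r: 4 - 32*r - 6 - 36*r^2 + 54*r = -36*r^2 + 22*r - 2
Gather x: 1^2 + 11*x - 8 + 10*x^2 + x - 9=10*x^2 + 12*x - 16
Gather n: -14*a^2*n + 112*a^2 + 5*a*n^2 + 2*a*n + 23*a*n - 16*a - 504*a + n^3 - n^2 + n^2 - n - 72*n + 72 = 112*a^2 + 5*a*n^2 - 520*a + n^3 + n*(-14*a^2 + 25*a - 73) + 72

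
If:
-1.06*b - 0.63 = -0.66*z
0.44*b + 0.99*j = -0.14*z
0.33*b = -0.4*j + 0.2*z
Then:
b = -0.94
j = 0.50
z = -0.56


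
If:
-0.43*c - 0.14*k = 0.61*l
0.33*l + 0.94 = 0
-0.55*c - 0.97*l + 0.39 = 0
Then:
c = 5.73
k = -5.20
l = -2.85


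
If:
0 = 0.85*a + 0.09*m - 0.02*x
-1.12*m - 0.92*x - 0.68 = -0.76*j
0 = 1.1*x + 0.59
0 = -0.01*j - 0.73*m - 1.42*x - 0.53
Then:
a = -0.05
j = 0.70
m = 0.31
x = -0.54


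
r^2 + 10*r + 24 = (r + 4)*(r + 6)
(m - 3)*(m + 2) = m^2 - m - 6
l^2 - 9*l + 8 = (l - 8)*(l - 1)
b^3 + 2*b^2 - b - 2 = (b - 1)*(b + 1)*(b + 2)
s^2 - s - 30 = (s - 6)*(s + 5)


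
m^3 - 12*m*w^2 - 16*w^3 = (m - 4*w)*(m + 2*w)^2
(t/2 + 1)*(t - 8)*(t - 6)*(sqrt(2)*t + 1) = sqrt(2)*t^4/2 - 6*sqrt(2)*t^3 + t^3/2 - 6*t^2 + 10*sqrt(2)*t^2 + 10*t + 48*sqrt(2)*t + 48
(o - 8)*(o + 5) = o^2 - 3*o - 40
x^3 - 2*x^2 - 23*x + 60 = (x - 4)*(x - 3)*(x + 5)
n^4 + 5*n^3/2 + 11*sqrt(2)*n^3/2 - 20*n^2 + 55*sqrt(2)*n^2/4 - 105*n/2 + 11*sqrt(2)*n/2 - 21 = (n + 1/2)*(n + 2)*(n - 3*sqrt(2)/2)*(n + 7*sqrt(2))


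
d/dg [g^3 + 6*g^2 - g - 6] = 3*g^2 + 12*g - 1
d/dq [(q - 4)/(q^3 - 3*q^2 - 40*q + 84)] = (q^3 - 3*q^2 - 40*q + (q - 4)*(-3*q^2 + 6*q + 40) + 84)/(q^3 - 3*q^2 - 40*q + 84)^2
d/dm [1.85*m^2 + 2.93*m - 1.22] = 3.7*m + 2.93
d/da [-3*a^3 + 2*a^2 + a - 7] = -9*a^2 + 4*a + 1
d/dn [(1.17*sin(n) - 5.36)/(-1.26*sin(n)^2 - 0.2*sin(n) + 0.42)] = (1.4742*sin(n)^2 - 13.5072*sin(n) - 0.5806)*cos(n)/(1.5876*sin(n)^4 + 0.504*sin(n)^3 - 1.0184*sin(n)^2 - 0.168*sin(n) + 0.1764)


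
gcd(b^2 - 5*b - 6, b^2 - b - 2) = b + 1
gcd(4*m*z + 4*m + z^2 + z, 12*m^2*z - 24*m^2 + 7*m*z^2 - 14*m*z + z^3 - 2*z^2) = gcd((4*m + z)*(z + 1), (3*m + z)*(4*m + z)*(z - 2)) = 4*m + z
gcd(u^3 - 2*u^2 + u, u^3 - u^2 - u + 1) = u^2 - 2*u + 1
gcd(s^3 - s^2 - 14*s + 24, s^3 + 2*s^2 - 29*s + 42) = s^2 - 5*s + 6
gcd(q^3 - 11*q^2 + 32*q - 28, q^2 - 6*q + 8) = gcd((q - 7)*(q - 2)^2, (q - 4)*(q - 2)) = q - 2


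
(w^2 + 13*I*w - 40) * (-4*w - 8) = -4*w^3 - 8*w^2 - 52*I*w^2 + 160*w - 104*I*w + 320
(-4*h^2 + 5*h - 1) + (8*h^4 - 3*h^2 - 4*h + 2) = 8*h^4 - 7*h^2 + h + 1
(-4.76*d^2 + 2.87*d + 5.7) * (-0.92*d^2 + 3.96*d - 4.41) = 4.3792*d^4 - 21.49*d^3 + 27.1128*d^2 + 9.9153*d - 25.137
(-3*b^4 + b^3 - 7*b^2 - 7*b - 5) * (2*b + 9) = -6*b^5 - 25*b^4 - 5*b^3 - 77*b^2 - 73*b - 45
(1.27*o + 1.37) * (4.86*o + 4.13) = 6.1722*o^2 + 11.9033*o + 5.6581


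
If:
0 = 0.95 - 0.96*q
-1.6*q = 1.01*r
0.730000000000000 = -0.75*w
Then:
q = 0.99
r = -1.57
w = -0.97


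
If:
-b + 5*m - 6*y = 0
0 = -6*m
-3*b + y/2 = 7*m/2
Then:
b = 0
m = 0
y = 0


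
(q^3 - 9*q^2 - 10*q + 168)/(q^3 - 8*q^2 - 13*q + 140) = (q - 6)/(q - 5)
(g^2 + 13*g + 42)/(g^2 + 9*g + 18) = (g + 7)/(g + 3)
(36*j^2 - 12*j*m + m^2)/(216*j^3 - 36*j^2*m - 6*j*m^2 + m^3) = 1/(6*j + m)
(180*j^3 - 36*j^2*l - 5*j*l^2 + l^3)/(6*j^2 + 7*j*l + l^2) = (30*j^2 - 11*j*l + l^2)/(j + l)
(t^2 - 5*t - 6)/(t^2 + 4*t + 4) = (t^2 - 5*t - 6)/(t^2 + 4*t + 4)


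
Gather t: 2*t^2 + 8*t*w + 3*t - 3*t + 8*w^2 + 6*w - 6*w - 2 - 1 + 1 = 2*t^2 + 8*t*w + 8*w^2 - 2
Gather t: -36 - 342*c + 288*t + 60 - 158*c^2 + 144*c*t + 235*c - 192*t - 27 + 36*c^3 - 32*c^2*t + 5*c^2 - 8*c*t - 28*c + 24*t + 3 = 36*c^3 - 153*c^2 - 135*c + t*(-32*c^2 + 136*c + 120)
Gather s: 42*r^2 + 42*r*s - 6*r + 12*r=42*r^2 + 42*r*s + 6*r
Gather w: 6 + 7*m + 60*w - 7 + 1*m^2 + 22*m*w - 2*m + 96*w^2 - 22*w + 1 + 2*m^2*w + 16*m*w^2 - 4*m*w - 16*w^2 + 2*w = m^2 + 5*m + w^2*(16*m + 80) + w*(2*m^2 + 18*m + 40)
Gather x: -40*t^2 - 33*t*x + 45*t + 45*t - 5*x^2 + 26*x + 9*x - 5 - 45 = -40*t^2 + 90*t - 5*x^2 + x*(35 - 33*t) - 50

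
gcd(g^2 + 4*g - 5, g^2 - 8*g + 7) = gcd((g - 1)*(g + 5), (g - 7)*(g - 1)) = g - 1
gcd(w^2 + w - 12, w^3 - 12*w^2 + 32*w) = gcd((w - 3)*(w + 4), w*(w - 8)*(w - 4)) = 1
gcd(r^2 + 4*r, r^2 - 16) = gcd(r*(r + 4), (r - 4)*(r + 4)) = r + 4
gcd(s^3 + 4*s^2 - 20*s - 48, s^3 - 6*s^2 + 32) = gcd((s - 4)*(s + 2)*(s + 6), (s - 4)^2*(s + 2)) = s^2 - 2*s - 8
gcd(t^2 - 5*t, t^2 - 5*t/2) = t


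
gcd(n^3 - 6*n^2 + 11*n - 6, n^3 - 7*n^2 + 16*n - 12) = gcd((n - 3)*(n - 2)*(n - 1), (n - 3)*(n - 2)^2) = n^2 - 5*n + 6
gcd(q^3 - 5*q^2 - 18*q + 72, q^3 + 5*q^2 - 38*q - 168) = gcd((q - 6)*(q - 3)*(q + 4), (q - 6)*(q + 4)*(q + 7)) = q^2 - 2*q - 24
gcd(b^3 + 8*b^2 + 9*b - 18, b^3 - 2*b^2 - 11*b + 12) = b^2 + 2*b - 3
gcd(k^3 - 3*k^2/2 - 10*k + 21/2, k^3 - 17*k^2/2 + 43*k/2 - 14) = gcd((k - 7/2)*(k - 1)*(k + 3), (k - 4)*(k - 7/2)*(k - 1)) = k^2 - 9*k/2 + 7/2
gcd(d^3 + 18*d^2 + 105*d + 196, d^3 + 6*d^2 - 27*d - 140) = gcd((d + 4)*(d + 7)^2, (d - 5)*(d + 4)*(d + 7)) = d^2 + 11*d + 28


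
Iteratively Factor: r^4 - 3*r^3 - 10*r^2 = (r)*(r^3 - 3*r^2 - 10*r) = r^2*(r^2 - 3*r - 10) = r^2*(r - 5)*(r + 2)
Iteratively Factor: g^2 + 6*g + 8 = (g + 2)*(g + 4)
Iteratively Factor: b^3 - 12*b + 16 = (b - 2)*(b^2 + 2*b - 8) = (b - 2)^2*(b + 4)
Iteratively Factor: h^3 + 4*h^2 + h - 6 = (h + 2)*(h^2 + 2*h - 3) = (h + 2)*(h + 3)*(h - 1)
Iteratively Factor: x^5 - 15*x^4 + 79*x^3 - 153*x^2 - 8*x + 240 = (x + 1)*(x^4 - 16*x^3 + 95*x^2 - 248*x + 240) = (x - 3)*(x + 1)*(x^3 - 13*x^2 + 56*x - 80) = (x - 4)*(x - 3)*(x + 1)*(x^2 - 9*x + 20) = (x - 5)*(x - 4)*(x - 3)*(x + 1)*(x - 4)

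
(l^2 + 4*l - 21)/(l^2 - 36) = (l^2 + 4*l - 21)/(l^2 - 36)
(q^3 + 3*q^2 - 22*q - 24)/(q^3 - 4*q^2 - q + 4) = (q + 6)/(q - 1)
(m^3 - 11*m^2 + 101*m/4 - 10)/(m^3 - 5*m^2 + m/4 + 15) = (2*m^2 - 17*m + 8)/(2*m^2 - 5*m - 12)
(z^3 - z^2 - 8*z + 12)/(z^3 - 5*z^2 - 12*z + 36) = (z - 2)/(z - 6)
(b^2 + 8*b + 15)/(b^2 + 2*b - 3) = (b + 5)/(b - 1)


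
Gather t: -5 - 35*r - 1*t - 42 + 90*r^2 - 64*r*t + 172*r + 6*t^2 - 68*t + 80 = 90*r^2 + 137*r + 6*t^2 + t*(-64*r - 69) + 33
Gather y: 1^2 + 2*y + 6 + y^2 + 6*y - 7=y^2 + 8*y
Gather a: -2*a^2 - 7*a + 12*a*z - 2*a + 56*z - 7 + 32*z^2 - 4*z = -2*a^2 + a*(12*z - 9) + 32*z^2 + 52*z - 7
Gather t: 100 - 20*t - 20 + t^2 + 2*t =t^2 - 18*t + 80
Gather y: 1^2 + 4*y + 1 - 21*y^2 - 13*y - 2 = -21*y^2 - 9*y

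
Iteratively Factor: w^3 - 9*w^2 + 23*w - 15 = (w - 1)*(w^2 - 8*w + 15) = (w - 5)*(w - 1)*(w - 3)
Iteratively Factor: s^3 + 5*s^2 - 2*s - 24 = (s - 2)*(s^2 + 7*s + 12) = (s - 2)*(s + 4)*(s + 3)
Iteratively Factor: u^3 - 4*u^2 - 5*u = (u - 5)*(u^2 + u) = u*(u - 5)*(u + 1)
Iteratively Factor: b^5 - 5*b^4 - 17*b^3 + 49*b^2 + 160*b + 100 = (b + 2)*(b^4 - 7*b^3 - 3*b^2 + 55*b + 50) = (b - 5)*(b + 2)*(b^3 - 2*b^2 - 13*b - 10) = (b - 5)*(b + 1)*(b + 2)*(b^2 - 3*b - 10) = (b - 5)^2*(b + 1)*(b + 2)*(b + 2)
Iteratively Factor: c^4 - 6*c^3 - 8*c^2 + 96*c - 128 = (c + 4)*(c^3 - 10*c^2 + 32*c - 32) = (c - 2)*(c + 4)*(c^2 - 8*c + 16) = (c - 4)*(c - 2)*(c + 4)*(c - 4)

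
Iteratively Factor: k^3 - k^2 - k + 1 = (k - 1)*(k^2 - 1) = (k - 1)^2*(k + 1)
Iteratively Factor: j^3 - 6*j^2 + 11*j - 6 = (j - 2)*(j^2 - 4*j + 3) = (j - 2)*(j - 1)*(j - 3)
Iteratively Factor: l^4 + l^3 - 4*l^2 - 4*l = (l + 1)*(l^3 - 4*l) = l*(l + 1)*(l^2 - 4) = l*(l + 1)*(l + 2)*(l - 2)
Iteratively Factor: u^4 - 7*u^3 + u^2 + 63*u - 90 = (u - 5)*(u^3 - 2*u^2 - 9*u + 18) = (u - 5)*(u - 2)*(u^2 - 9) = (u - 5)*(u - 3)*(u - 2)*(u + 3)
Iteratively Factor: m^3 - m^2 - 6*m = (m + 2)*(m^2 - 3*m) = (m - 3)*(m + 2)*(m)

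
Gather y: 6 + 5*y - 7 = 5*y - 1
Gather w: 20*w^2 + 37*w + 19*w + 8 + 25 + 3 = 20*w^2 + 56*w + 36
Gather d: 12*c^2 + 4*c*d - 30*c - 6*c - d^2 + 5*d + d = 12*c^2 - 36*c - d^2 + d*(4*c + 6)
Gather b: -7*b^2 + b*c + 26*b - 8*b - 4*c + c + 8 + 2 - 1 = -7*b^2 + b*(c + 18) - 3*c + 9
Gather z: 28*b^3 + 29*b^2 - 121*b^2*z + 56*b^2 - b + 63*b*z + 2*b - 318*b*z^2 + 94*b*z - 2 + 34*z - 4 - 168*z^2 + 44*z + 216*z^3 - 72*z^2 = 28*b^3 + 85*b^2 + b + 216*z^3 + z^2*(-318*b - 240) + z*(-121*b^2 + 157*b + 78) - 6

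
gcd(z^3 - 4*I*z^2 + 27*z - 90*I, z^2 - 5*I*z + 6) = z - 6*I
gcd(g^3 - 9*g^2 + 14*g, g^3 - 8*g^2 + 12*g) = g^2 - 2*g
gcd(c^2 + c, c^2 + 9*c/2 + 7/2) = c + 1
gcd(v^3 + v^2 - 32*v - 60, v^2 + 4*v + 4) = v + 2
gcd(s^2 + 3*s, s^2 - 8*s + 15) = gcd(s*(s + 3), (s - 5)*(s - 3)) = 1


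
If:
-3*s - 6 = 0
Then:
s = -2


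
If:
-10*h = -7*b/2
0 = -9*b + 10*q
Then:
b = 10*q/9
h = 7*q/18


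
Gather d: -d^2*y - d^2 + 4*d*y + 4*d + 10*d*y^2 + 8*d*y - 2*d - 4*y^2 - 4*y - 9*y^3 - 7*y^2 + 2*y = d^2*(-y - 1) + d*(10*y^2 + 12*y + 2) - 9*y^3 - 11*y^2 - 2*y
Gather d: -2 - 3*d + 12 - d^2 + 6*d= -d^2 + 3*d + 10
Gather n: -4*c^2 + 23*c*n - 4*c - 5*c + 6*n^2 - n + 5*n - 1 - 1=-4*c^2 - 9*c + 6*n^2 + n*(23*c + 4) - 2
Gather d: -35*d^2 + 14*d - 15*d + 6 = -35*d^2 - d + 6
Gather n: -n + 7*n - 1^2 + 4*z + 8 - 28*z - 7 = 6*n - 24*z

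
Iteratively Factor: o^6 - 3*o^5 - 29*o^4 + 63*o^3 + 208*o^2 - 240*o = (o + 4)*(o^5 - 7*o^4 - o^3 + 67*o^2 - 60*o) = (o - 5)*(o + 4)*(o^4 - 2*o^3 - 11*o^2 + 12*o) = (o - 5)*(o - 4)*(o + 4)*(o^3 + 2*o^2 - 3*o) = o*(o - 5)*(o - 4)*(o + 4)*(o^2 + 2*o - 3) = o*(o - 5)*(o - 4)*(o + 3)*(o + 4)*(o - 1)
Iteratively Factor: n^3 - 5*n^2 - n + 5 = (n - 1)*(n^2 - 4*n - 5) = (n - 5)*(n - 1)*(n + 1)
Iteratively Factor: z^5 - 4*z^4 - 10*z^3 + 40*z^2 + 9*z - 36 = (z - 3)*(z^4 - z^3 - 13*z^2 + z + 12) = (z - 3)*(z + 1)*(z^3 - 2*z^2 - 11*z + 12) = (z - 3)*(z - 1)*(z + 1)*(z^2 - z - 12) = (z - 4)*(z - 3)*(z - 1)*(z + 1)*(z + 3)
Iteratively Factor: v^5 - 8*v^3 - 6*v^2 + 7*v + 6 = (v - 3)*(v^4 + 3*v^3 + v^2 - 3*v - 2) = (v - 3)*(v + 1)*(v^3 + 2*v^2 - v - 2) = (v - 3)*(v + 1)^2*(v^2 + v - 2) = (v - 3)*(v + 1)^2*(v + 2)*(v - 1)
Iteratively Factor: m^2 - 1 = (m - 1)*(m + 1)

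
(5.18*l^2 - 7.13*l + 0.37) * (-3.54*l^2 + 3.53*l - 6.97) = -18.3372*l^4 + 43.5256*l^3 - 62.5833*l^2 + 51.0022*l - 2.5789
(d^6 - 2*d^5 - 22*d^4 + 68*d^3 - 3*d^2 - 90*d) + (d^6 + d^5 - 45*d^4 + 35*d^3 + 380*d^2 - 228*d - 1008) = 2*d^6 - d^5 - 67*d^4 + 103*d^3 + 377*d^2 - 318*d - 1008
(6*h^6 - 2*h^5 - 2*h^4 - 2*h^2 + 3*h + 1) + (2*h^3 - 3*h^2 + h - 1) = 6*h^6 - 2*h^5 - 2*h^4 + 2*h^3 - 5*h^2 + 4*h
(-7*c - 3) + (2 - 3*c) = -10*c - 1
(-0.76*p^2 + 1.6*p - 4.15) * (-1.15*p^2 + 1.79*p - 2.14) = 0.874*p^4 - 3.2004*p^3 + 9.2629*p^2 - 10.8525*p + 8.881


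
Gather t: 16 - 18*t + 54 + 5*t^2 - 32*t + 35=5*t^2 - 50*t + 105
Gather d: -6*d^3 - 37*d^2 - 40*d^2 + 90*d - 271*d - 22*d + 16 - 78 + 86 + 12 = -6*d^3 - 77*d^2 - 203*d + 36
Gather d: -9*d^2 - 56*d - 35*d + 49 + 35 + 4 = -9*d^2 - 91*d + 88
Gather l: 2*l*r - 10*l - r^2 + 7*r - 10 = l*(2*r - 10) - r^2 + 7*r - 10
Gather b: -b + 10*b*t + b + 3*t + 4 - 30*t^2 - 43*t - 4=10*b*t - 30*t^2 - 40*t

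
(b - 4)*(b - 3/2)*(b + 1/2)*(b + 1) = b^4 - 4*b^3 - 7*b^2/4 + 25*b/4 + 3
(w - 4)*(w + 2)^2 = w^3 - 12*w - 16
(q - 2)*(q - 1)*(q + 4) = q^3 + q^2 - 10*q + 8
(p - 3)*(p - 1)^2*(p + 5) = p^4 - 18*p^2 + 32*p - 15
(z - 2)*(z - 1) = z^2 - 3*z + 2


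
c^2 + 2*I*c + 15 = (c - 3*I)*(c + 5*I)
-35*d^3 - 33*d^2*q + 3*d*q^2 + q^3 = (-5*d + q)*(d + q)*(7*d + q)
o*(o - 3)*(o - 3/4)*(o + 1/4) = o^4 - 7*o^3/2 + 21*o^2/16 + 9*o/16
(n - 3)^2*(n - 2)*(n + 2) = n^4 - 6*n^3 + 5*n^2 + 24*n - 36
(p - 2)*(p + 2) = p^2 - 4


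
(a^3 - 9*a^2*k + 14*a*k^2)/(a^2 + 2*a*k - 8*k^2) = a*(a - 7*k)/(a + 4*k)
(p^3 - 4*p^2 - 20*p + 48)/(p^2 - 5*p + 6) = (p^2 - 2*p - 24)/(p - 3)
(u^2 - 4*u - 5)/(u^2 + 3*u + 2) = (u - 5)/(u + 2)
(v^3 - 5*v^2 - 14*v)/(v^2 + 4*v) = (v^2 - 5*v - 14)/(v + 4)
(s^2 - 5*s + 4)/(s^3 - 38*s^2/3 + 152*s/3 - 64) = 3*(s - 1)/(3*s^2 - 26*s + 48)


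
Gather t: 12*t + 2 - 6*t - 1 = 6*t + 1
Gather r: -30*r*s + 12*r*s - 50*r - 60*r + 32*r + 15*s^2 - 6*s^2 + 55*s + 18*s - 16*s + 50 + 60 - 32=r*(-18*s - 78) + 9*s^2 + 57*s + 78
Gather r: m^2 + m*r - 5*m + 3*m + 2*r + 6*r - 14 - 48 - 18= m^2 - 2*m + r*(m + 8) - 80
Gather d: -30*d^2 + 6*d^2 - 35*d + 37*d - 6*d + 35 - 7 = -24*d^2 - 4*d + 28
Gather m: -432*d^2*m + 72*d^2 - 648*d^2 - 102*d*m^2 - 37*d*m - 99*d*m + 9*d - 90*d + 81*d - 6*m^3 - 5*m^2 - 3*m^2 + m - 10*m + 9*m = -576*d^2 - 6*m^3 + m^2*(-102*d - 8) + m*(-432*d^2 - 136*d)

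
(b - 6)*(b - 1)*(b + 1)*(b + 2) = b^4 - 4*b^3 - 13*b^2 + 4*b + 12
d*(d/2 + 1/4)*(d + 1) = d^3/2 + 3*d^2/4 + d/4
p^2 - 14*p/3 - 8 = (p - 6)*(p + 4/3)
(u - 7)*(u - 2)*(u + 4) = u^3 - 5*u^2 - 22*u + 56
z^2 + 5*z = z*(z + 5)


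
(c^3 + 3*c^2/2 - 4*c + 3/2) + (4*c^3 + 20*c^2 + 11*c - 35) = 5*c^3 + 43*c^2/2 + 7*c - 67/2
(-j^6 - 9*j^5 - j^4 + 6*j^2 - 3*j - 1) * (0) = 0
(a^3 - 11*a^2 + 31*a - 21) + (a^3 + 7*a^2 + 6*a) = 2*a^3 - 4*a^2 + 37*a - 21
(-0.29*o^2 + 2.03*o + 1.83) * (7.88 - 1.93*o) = 0.5597*o^3 - 6.2031*o^2 + 12.4645*o + 14.4204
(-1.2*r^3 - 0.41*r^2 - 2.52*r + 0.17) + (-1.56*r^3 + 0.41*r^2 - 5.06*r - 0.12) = -2.76*r^3 - 7.58*r + 0.05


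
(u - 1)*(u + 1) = u^2 - 1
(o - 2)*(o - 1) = o^2 - 3*o + 2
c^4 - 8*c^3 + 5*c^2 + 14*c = c*(c - 7)*(c - 2)*(c + 1)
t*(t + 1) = t^2 + t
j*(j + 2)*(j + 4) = j^3 + 6*j^2 + 8*j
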